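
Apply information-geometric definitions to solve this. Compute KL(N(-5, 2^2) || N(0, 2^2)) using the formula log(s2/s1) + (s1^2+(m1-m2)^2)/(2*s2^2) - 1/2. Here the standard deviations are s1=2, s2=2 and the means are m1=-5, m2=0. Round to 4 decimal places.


KL divergence between normal distributions:
KL = log(s2/s1) + (s1^2 + (m1-m2)^2)/(2*s2^2) - 1/2.
log(2/2) = 0.0.
(2^2 + (-5-0)^2)/(2*2^2) = (4 + 25)/8 = 3.625.
KL = 0.0 + 3.625 - 0.5 = 3.1250

3.1250


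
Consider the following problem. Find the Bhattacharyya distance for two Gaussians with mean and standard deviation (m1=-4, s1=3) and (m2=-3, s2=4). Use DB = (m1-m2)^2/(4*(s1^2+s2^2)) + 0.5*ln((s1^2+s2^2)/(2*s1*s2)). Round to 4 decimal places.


Bhattacharyya distance between two Gaussians:
DB = (m1-m2)^2/(4*(s1^2+s2^2)) + (1/2)*ln((s1^2+s2^2)/(2*s1*s2)).
(m1-m2)^2 = (-1)^2 = 1.
s1^2+s2^2 = 9 + 16 = 25.
term1 = 1/100 = 0.01.
term2 = 0.5*ln(25/24.0) = 0.020411.
DB = 0.01 + 0.020411 = 0.0304

0.0304


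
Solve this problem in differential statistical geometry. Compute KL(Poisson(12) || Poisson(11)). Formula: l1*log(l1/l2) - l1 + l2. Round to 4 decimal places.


KL divergence for Poisson:
KL = l1*log(l1/l2) - l1 + l2.
l1 = 12, l2 = 11.
log(12/11) = 0.087011.
l1*log(l1/l2) = 12 * 0.087011 = 1.044137.
KL = 1.044137 - 12 + 11 = 0.0441

0.0441


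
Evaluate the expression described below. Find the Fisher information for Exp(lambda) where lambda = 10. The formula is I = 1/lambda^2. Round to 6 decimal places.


Fisher information for exponential: I(lambda) = 1/lambda^2.
lambda = 10, lambda^2 = 100.
I = 1/100 = 0.010000

0.010000


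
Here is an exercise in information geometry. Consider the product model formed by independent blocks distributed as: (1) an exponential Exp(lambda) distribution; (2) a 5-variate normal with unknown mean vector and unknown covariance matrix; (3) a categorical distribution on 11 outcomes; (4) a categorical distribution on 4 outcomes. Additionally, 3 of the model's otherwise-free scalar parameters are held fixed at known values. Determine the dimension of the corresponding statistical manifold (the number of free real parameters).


The dimension of a statistical manifold equals the number of free
(independent) real parameters of the model. For a product of independent
blocks the parameter counts add.
- exponential (lambda): 1.
- 5-variate normal: 5 (mean) + 5*6/2 = 15 (symmetric covariance) = 20.
- categorical on 11 outcomes (probabilities sum to 1): 11-1 = 10.
- categorical on 4 outcomes (probabilities sum to 1): 4-1 = 3.
Total = 1 + 20 + 10 + 3 = 34.
3 parameter(s) fixed at known values: 34 - 3 = 31.
Dimension = 31

31


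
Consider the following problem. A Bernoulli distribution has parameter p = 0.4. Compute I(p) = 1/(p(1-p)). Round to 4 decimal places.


For Bernoulli(p), Fisher information is I(p) = 1/(p*(1-p)).
p = 0.4, 1-p = 0.6.
p*(1-p) = 0.24.
I(p) = 1/0.24 = 4.1667

4.1667


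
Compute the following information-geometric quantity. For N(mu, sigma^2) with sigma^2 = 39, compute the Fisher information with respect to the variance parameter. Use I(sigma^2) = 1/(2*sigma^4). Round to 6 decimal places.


Fisher information for variance: I(sigma^2) = 1/(2*sigma^4).
sigma^2 = 39, so sigma^4 = 1521.
I = 1/(2*1521) = 1/3042 = 0.000329

0.000329


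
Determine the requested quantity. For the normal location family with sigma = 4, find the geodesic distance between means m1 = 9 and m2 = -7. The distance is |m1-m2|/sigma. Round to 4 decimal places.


On the fixed-variance normal subfamily, geodesic distance = |m1-m2|/sigma.
|9 - -7| = 16.
sigma = 4.
d = 16/4 = 4.0000

4.0000


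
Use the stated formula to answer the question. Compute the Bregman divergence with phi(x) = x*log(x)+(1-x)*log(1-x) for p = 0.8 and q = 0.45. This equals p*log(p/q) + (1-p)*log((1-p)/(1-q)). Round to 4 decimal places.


Bregman divergence with negative entropy generator:
D = p*log(p/q) + (1-p)*log((1-p)/(1-q)).
p = 0.8, q = 0.45.
p*log(p/q) = 0.8*log(0.8/0.45) = 0.460291.
(1-p)*log((1-p)/(1-q)) = 0.2*log(0.2/0.55) = -0.20232.
D = 0.460291 + -0.20232 = 0.2580

0.2580


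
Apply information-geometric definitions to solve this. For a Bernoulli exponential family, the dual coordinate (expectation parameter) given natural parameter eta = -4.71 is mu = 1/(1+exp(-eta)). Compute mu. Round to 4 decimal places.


Dual coordinate (expectation parameter) for Bernoulli:
mu = 1/(1+exp(-eta)).
eta = -4.71.
exp(-eta) = exp(4.71) = 111.05216.
mu = 1/(1+111.05216) = 0.0089

0.0089


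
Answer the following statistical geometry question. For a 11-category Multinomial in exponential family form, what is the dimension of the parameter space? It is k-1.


Exponential family dimension calculation:
For Multinomial with k=11 categories, dim = k-1 = 10.

10


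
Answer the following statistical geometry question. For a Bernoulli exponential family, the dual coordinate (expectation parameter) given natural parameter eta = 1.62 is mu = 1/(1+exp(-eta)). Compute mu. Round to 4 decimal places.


Dual coordinate (expectation parameter) for Bernoulli:
mu = 1/(1+exp(-eta)).
eta = 1.62.
exp(-eta) = exp(-1.62) = 0.197899.
mu = 1/(1+0.197899) = 0.8348

0.8348


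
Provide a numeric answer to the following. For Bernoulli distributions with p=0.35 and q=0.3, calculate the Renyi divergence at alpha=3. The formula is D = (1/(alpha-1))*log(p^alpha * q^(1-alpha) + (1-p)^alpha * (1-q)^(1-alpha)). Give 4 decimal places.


Renyi divergence of order alpha between Bernoulli distributions:
D = (1/(alpha-1))*log(p^alpha * q^(1-alpha) + (1-p)^alpha * (1-q)^(1-alpha)).
alpha = 3, p = 0.35, q = 0.3.
p^alpha * q^(1-alpha) = 0.35^3 * 0.3^-2 = 0.476389.
(1-p)^alpha * (1-q)^(1-alpha) = 0.65^3 * 0.7^-2 = 0.560459.
sum = 0.476389 + 0.560459 = 1.036848.
D = (1/2)*log(1.036848) = 0.0181

0.0181


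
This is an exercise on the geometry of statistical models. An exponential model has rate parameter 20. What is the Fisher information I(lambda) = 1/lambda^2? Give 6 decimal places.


Fisher information for exponential: I(lambda) = 1/lambda^2.
lambda = 20, lambda^2 = 400.
I = 1/400 = 0.002500

0.002500


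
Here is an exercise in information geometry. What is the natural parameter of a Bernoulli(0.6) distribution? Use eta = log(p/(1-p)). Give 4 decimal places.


Natural parameter for Bernoulli: eta = log(p/(1-p)).
p = 0.6, 1-p = 0.4.
p/(1-p) = 1.5.
eta = log(1.5) = 0.4055

0.4055


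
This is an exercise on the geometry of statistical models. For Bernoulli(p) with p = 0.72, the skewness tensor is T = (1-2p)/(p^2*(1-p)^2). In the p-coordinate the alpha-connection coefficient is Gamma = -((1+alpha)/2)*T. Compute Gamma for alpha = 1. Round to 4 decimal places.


Skewness (Amari-Chentsov) tensor: T = (1-2p)/(p^2*(1-p)^2).
p = 0.72, 1-2p = -0.44, p^2 = 0.5184, (1-p)^2 = 0.0784.
T = -0.44/(0.5184 * 0.0784) = -10.82609.
In the p-coordinate, Gamma^(alpha) = Gamma^(0) - (alpha/2)*T with Gamma^(0) = (1/2)*g'(p) = -T/2,
so Gamma^(alpha) = -((1+alpha)/2)*T.
alpha = 1, -(1+alpha)/2 = -1.0.
Gamma = -1.0 * -10.82609 = 10.8261

10.8261


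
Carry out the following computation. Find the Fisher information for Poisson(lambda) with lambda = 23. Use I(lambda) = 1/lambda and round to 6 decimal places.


Fisher information for Poisson: I(lambda) = 1/lambda.
lambda = 23.
I(lambda) = 1/23 = 0.043478

0.043478


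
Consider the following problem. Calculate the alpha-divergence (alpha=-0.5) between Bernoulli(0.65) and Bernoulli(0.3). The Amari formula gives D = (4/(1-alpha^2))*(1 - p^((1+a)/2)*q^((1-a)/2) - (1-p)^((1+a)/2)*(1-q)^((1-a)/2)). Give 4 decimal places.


Amari alpha-divergence:
D = (4/(1-alpha^2))*(1 - p^((1+a)/2)*q^((1-a)/2) - (1-p)^((1+a)/2)*(1-q)^((1-a)/2)).
alpha = -0.5, p = 0.65, q = 0.3.
e1 = (1+alpha)/2 = 0.25, e2 = (1-alpha)/2 = 0.75.
t1 = p^e1 * q^e2 = 0.65^0.25 * 0.3^0.75 = 0.363973.
t2 = (1-p)^e1 * (1-q)^e2 = 0.35^0.25 * 0.7^0.75 = 0.588627.
4/(1-alpha^2) = 5.333333.
D = 5.333333*(1 - 0.363973 - 0.588627) = 0.2528

0.2528


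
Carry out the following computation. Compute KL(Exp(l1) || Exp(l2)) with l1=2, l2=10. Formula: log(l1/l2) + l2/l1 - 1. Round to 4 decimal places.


KL divergence for exponential family:
KL = log(l1/l2) + l2/l1 - 1.
log(2/10) = -1.609438.
10/2 = 5.0.
KL = -1.609438 + 5.0 - 1 = 2.3906

2.3906


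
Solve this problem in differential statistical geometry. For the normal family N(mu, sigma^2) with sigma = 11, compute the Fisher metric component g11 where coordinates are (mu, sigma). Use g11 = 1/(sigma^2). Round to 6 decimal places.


For the 2-parameter normal family, the Fisher metric has:
  g11 = 1/sigma^2, g22 = 2/sigma^2.
sigma = 11, sigma^2 = 121.
g11 = 0.008264

0.008264


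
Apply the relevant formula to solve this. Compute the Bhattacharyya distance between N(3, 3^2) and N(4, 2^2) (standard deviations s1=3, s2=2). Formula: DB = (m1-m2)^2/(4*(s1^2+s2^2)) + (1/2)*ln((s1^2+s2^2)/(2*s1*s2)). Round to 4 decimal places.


Bhattacharyya distance between two Gaussians:
DB = (m1-m2)^2/(4*(s1^2+s2^2)) + (1/2)*ln((s1^2+s2^2)/(2*s1*s2)).
(m1-m2)^2 = (-1)^2 = 1.
s1^2+s2^2 = 9 + 4 = 13.
term1 = 1/52 = 0.019231.
term2 = 0.5*ln(13/12.0) = 0.040021.
DB = 0.019231 + 0.040021 = 0.0593

0.0593


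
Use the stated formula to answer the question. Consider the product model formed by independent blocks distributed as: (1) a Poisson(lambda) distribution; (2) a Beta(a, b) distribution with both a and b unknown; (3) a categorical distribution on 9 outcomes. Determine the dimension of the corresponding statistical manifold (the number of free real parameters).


The dimension of a statistical manifold equals the number of free
(independent) real parameters of the model. For a product of independent
blocks the parameter counts add.
- Poisson (lambda): 1.
- Beta (a, b): 2.
- categorical on 9 outcomes (probabilities sum to 1): 9-1 = 8.
Total = 1 + 2 + 8 = 11.
Dimension = 11

11


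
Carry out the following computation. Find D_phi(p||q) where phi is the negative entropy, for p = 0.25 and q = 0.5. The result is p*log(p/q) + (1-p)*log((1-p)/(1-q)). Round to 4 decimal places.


Bregman divergence with negative entropy generator:
D = p*log(p/q) + (1-p)*log((1-p)/(1-q)).
p = 0.25, q = 0.5.
p*log(p/q) = 0.25*log(0.25/0.5) = -0.173287.
(1-p)*log((1-p)/(1-q)) = 0.75*log(0.75/0.5) = 0.304099.
D = -0.173287 + 0.304099 = 0.1308

0.1308


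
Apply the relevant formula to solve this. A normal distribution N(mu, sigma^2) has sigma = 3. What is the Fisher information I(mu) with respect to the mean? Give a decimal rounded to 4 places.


The Fisher information for the mean of a normal distribution is I(mu) = 1/sigma^2.
sigma = 3, so sigma^2 = 9.
I(mu) = 1/9 = 0.1111

0.1111


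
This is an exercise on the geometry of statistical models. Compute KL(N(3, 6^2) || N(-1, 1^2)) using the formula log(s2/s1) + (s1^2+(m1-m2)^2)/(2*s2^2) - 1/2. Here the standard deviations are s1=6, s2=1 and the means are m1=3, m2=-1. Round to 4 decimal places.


KL divergence between normal distributions:
KL = log(s2/s1) + (s1^2 + (m1-m2)^2)/(2*s2^2) - 1/2.
log(1/6) = -1.791759.
(6^2 + (3--1)^2)/(2*1^2) = (36 + 16)/2 = 26.0.
KL = -1.791759 + 26.0 - 0.5 = 23.7082

23.7082


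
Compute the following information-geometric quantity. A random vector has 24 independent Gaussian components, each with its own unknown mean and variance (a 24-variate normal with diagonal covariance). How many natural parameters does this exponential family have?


Exponential family dimension calculation:
Each univariate normal has two natural parameters (mu/sigma^2 and -1/(2 sigma^2)).
With 24 independent components, dim = 2 * 24 = 48.

48


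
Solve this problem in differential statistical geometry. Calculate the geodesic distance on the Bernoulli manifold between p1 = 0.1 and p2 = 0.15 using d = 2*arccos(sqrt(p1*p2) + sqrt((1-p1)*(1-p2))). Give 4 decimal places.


Geodesic distance on Bernoulli manifold:
d(p1,p2) = 2*arccos(sqrt(p1*p2) + sqrt((1-p1)*(1-p2))).
sqrt(p1*p2) = sqrt(0.1*0.15) = 0.122474.
sqrt((1-p1)*(1-p2)) = sqrt(0.9*0.85) = 0.874643.
arg = 0.122474 + 0.874643 = 0.997117.
d = 2*arccos(0.997117) = 0.1519

0.1519


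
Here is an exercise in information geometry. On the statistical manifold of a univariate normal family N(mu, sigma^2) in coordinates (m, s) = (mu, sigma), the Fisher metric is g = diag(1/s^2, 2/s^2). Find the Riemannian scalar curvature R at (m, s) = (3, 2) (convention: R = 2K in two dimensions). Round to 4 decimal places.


The metric has the form g = (A dm^2 + B ds^2)/s^2 with A = 1, B = 2.
Substitute u = sqrt(A/B)*m: g = B*(du^2 + ds^2)/s^2, i.e. B times the
Poincare upper half-plane metric, which has constant Gaussian curvature -1.
Scaling a 2D metric by a constant c divides the Gaussian curvature by c,
so K = -1/B = -1/(2) = -0.5000 everywhere (the point (m, s) = (3, 2) is irrelevant:
the curvature is constant).
Scalar curvature in dimension 2: R = 2K = -2/(2) = -1.0000.

-1.0000


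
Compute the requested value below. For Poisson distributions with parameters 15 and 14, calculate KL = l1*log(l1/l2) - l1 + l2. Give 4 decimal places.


KL divergence for Poisson:
KL = l1*log(l1/l2) - l1 + l2.
l1 = 15, l2 = 14.
log(15/14) = 0.068993.
l1*log(l1/l2) = 15 * 0.068993 = 1.034893.
KL = 1.034893 - 15 + 14 = 0.0349

0.0349


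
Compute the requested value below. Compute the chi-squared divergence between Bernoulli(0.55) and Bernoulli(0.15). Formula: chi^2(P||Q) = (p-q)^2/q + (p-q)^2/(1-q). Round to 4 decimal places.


Chi-squared divergence between Bernoulli distributions:
chi^2 = (p-q)^2/q + (p-q)^2/(1-q).
p = 0.55, q = 0.15, p-q = 0.4.
(p-q)^2 = 0.16.
term1 = 0.16/0.15 = 1.066667.
term2 = 0.16/0.85 = 0.188235.
chi^2 = 1.066667 + 0.188235 = 1.2549

1.2549


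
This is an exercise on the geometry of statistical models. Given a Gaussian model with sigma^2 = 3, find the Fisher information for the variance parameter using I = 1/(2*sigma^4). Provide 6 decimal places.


Fisher information for variance: I(sigma^2) = 1/(2*sigma^4).
sigma^2 = 3, so sigma^4 = 9.
I = 1/(2*9) = 1/18 = 0.055556

0.055556


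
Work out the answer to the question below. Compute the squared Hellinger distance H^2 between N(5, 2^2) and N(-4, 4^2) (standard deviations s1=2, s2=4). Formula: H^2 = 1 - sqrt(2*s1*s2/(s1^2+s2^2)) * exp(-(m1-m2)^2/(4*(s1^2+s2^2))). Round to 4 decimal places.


Squared Hellinger distance for Gaussians:
H^2 = 1 - sqrt(2*s1*s2/(s1^2+s2^2)) * exp(-(m1-m2)^2/(4*(s1^2+s2^2))).
s1^2 = 4, s2^2 = 16, s1^2+s2^2 = 20.
sqrt(2*2*4/(20)) = 0.894427.
(m1-m2)^2 = (9)^2 = 81.
exp(-81/(4*20)) = exp(-1.0125) = 0.36331.
H^2 = 1 - 0.894427*0.36331 = 0.6750

0.6750


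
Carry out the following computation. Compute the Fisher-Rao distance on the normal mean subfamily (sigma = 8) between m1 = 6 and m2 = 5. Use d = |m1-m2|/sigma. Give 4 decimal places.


On the fixed-variance normal subfamily, geodesic distance = |m1-m2|/sigma.
|6 - 5| = 1.
sigma = 8.
d = 1/8 = 0.1250

0.1250


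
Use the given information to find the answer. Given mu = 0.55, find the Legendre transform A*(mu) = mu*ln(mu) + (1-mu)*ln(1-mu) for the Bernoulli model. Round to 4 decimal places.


Legendre transform for Bernoulli:
A*(mu) = mu*log(mu) + (1-mu)*log(1-mu).
mu = 0.55, 1-mu = 0.45.
mu*log(mu) = 0.55*log(0.55) = -0.32881.
(1-mu)*log(1-mu) = 0.45*log(0.45) = -0.359328.
A* = -0.32881 + -0.359328 = -0.6881

-0.6881


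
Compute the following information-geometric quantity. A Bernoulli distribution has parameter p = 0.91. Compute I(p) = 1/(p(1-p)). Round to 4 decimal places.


For Bernoulli(p), Fisher information is I(p) = 1/(p*(1-p)).
p = 0.91, 1-p = 0.09.
p*(1-p) = 0.0819.
I(p) = 1/0.0819 = 12.2100

12.2100


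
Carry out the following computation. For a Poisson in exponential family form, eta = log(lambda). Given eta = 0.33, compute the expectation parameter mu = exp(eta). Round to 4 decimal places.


Expectation parameter for Poisson exponential family:
mu = exp(eta).
eta = 0.33.
mu = exp(0.33) = 1.3910

1.3910


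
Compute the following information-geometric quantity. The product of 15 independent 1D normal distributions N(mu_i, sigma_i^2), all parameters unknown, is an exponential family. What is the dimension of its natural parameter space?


Exponential family dimension calculation:
Each univariate normal has two natural parameters (mu/sigma^2 and -1/(2 sigma^2)).
With 15 independent components, dim = 2 * 15 = 30.

30


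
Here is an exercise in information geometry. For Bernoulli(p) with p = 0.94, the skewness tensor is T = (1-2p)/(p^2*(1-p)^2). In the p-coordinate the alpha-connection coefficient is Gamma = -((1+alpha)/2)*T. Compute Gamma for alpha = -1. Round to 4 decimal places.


Skewness (Amari-Chentsov) tensor: T = (1-2p)/(p^2*(1-p)^2).
p = 0.94, 1-2p = -0.88, p^2 = 0.8836, (1-p)^2 = 0.0036.
T = -0.88/(0.8836 * 0.0036) = -276.646044.
In the p-coordinate, Gamma^(alpha) = Gamma^(0) - (alpha/2)*T with Gamma^(0) = (1/2)*g'(p) = -T/2,
so Gamma^(alpha) = -((1+alpha)/2)*T.
alpha = -1, -(1+alpha)/2 = 0.0.
Gamma = 0.0 * -276.646044 = 0.0000

0.0000


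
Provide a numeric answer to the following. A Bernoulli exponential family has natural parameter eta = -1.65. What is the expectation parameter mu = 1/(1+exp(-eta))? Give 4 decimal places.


Dual coordinate (expectation parameter) for Bernoulli:
mu = 1/(1+exp(-eta)).
eta = -1.65.
exp(-eta) = exp(1.65) = 5.20698.
mu = 1/(1+5.20698) = 0.1611

0.1611


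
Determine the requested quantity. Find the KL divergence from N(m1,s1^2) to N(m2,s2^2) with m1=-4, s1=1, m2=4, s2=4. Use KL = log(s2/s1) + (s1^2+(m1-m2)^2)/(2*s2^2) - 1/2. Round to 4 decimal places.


KL divergence between normal distributions:
KL = log(s2/s1) + (s1^2 + (m1-m2)^2)/(2*s2^2) - 1/2.
log(4/1) = 1.386294.
(1^2 + (-4-4)^2)/(2*4^2) = (1 + 64)/32 = 2.03125.
KL = 1.386294 + 2.03125 - 0.5 = 2.9175

2.9175


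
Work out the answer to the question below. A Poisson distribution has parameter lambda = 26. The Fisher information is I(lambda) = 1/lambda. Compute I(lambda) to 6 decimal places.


Fisher information for Poisson: I(lambda) = 1/lambda.
lambda = 26.
I(lambda) = 1/26 = 0.038462

0.038462


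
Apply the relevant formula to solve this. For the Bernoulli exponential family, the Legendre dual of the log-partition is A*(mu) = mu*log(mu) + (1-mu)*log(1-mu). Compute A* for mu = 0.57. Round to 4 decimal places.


Legendre transform for Bernoulli:
A*(mu) = mu*log(mu) + (1-mu)*log(1-mu).
mu = 0.57, 1-mu = 0.43.
mu*log(mu) = 0.57*log(0.57) = -0.320408.
(1-mu)*log(1-mu) = 0.43*log(0.43) = -0.362907.
A* = -0.320408 + -0.362907 = -0.6833

-0.6833


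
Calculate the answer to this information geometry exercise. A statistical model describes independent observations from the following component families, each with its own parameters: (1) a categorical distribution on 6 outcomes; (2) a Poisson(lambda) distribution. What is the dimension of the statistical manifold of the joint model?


The dimension of a statistical manifold equals the number of free
(independent) real parameters of the model. For a product of independent
blocks the parameter counts add.
- categorical on 6 outcomes (probabilities sum to 1): 6-1 = 5.
- Poisson (lambda): 1.
Total = 5 + 1 = 6.
Dimension = 6

6


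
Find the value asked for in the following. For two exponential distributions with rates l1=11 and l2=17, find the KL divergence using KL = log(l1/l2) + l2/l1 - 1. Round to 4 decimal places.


KL divergence for exponential family:
KL = log(l1/l2) + l2/l1 - 1.
log(11/17) = -0.435318.
17/11 = 1.545455.
KL = -0.435318 + 1.545455 - 1 = 0.1101

0.1101


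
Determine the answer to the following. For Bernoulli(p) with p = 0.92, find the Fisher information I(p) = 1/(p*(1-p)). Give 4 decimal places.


For Bernoulli(p), Fisher information is I(p) = 1/(p*(1-p)).
p = 0.92, 1-p = 0.08.
p*(1-p) = 0.0736.
I(p) = 1/0.0736 = 13.5870

13.5870


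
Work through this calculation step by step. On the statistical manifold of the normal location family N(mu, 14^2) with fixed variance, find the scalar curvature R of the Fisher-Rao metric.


This family has a single free parameter, so its statistical manifold
is 1-dimensional. The Riemann curvature tensor of any 1-dimensional
Riemannian manifold vanishes identically, so R = 0.

0


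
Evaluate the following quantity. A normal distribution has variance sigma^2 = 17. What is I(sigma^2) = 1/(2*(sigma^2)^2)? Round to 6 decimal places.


Fisher information for variance: I(sigma^2) = 1/(2*sigma^4).
sigma^2 = 17, so sigma^4 = 289.
I = 1/(2*289) = 1/578 = 0.001730

0.001730


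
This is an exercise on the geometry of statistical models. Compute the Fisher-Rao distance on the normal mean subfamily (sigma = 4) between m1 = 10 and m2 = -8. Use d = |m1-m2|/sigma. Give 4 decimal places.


On the fixed-variance normal subfamily, geodesic distance = |m1-m2|/sigma.
|10 - -8| = 18.
sigma = 4.
d = 18/4 = 4.5000

4.5000


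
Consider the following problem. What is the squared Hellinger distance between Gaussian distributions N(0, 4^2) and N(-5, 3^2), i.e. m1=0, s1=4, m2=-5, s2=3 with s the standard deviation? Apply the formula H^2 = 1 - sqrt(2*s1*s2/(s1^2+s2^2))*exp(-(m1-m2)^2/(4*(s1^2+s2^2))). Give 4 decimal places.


Squared Hellinger distance for Gaussians:
H^2 = 1 - sqrt(2*s1*s2/(s1^2+s2^2)) * exp(-(m1-m2)^2/(4*(s1^2+s2^2))).
s1^2 = 16, s2^2 = 9, s1^2+s2^2 = 25.
sqrt(2*4*3/(25)) = 0.979796.
(m1-m2)^2 = (5)^2 = 25.
exp(-25/(4*25)) = exp(-0.25) = 0.778801.
H^2 = 1 - 0.979796*0.778801 = 0.2369

0.2369


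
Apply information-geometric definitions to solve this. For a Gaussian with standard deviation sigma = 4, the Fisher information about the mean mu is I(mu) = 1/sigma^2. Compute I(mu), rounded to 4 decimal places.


The Fisher information for the mean of a normal distribution is I(mu) = 1/sigma^2.
sigma = 4, so sigma^2 = 16.
I(mu) = 1/16 = 0.0625

0.0625


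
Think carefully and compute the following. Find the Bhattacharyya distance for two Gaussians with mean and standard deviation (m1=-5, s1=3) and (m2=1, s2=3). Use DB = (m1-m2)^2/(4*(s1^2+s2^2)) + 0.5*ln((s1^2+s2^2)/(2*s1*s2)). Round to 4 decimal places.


Bhattacharyya distance between two Gaussians:
DB = (m1-m2)^2/(4*(s1^2+s2^2)) + (1/2)*ln((s1^2+s2^2)/(2*s1*s2)).
(m1-m2)^2 = (-6)^2 = 36.
s1^2+s2^2 = 9 + 9 = 18.
term1 = 36/72 = 0.5.
term2 = 0.5*ln(18/18.0) = 0.0.
DB = 0.5 + 0.0 = 0.5000

0.5000


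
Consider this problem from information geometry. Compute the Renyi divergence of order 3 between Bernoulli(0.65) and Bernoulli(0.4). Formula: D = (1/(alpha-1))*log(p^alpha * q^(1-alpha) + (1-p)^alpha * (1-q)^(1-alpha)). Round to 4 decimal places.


Renyi divergence of order alpha between Bernoulli distributions:
D = (1/(alpha-1))*log(p^alpha * q^(1-alpha) + (1-p)^alpha * (1-q)^(1-alpha)).
alpha = 3, p = 0.65, q = 0.4.
p^alpha * q^(1-alpha) = 0.65^3 * 0.4^-2 = 1.716406.
(1-p)^alpha * (1-q)^(1-alpha) = 0.35^3 * 0.6^-2 = 0.119097.
sum = 1.716406 + 0.119097 = 1.835503.
D = (1/2)*log(1.835503) = 0.3037

0.3037


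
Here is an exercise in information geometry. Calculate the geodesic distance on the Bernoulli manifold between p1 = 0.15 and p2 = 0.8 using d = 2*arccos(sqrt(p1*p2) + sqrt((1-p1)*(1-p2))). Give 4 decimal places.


Geodesic distance on Bernoulli manifold:
d(p1,p2) = 2*arccos(sqrt(p1*p2) + sqrt((1-p1)*(1-p2))).
sqrt(p1*p2) = sqrt(0.15*0.8) = 0.34641.
sqrt((1-p1)*(1-p2)) = sqrt(0.85*0.2) = 0.412311.
arg = 0.34641 + 0.412311 = 0.758721.
d = 2*arccos(0.758721) = 1.4189

1.4189


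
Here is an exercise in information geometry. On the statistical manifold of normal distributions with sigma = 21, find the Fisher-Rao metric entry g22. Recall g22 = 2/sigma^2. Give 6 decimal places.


For the 2-parameter normal family, the Fisher metric has:
  g11 = 1/sigma^2, g22 = 2/sigma^2.
sigma = 21, sigma^2 = 441.
g22 = 0.004535

0.004535


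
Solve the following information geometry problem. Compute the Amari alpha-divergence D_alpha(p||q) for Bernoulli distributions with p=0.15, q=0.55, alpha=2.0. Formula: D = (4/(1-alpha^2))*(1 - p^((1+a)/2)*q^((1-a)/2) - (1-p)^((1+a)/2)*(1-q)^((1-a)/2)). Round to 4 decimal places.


Amari alpha-divergence:
D = (4/(1-alpha^2))*(1 - p^((1+a)/2)*q^((1-a)/2) - (1-p)^((1+a)/2)*(1-q)^((1-a)/2)).
alpha = 2.0, p = 0.15, q = 0.55.
e1 = (1+alpha)/2 = 1.5, e2 = (1-alpha)/2 = -0.5.
t1 = p^e1 * q^e2 = 0.15^1.5 * 0.55^-0.5 = 0.078335.
t2 = (1-p)^e1 * (1-q)^e2 = 0.85^1.5 * 0.45^-0.5 = 1.168213.
4/(1-alpha^2) = -1.333333.
D = -1.333333*(1 - 0.078335 - 1.168213) = 0.3287

0.3287


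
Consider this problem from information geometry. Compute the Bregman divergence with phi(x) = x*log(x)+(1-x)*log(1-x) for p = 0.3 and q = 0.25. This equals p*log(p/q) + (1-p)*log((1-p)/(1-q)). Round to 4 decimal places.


Bregman divergence with negative entropy generator:
D = p*log(p/q) + (1-p)*log((1-p)/(1-q)).
p = 0.3, q = 0.25.
p*log(p/q) = 0.3*log(0.3/0.25) = 0.054696.
(1-p)*log((1-p)/(1-q)) = 0.7*log(0.7/0.75) = -0.048295.
D = 0.054696 + -0.048295 = 0.0064

0.0064


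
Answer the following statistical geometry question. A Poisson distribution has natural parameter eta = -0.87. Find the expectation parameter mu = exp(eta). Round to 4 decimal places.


Expectation parameter for Poisson exponential family:
mu = exp(eta).
eta = -0.87.
mu = exp(-0.87) = 0.4190

0.4190


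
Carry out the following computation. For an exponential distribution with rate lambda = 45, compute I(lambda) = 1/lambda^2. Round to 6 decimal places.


Fisher information for exponential: I(lambda) = 1/lambda^2.
lambda = 45, lambda^2 = 2025.
I = 1/2025 = 0.000494

0.000494


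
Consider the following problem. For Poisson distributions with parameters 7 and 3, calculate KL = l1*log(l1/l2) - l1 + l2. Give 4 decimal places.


KL divergence for Poisson:
KL = l1*log(l1/l2) - l1 + l2.
l1 = 7, l2 = 3.
log(7/3) = 0.847298.
l1*log(l1/l2) = 7 * 0.847298 = 5.931085.
KL = 5.931085 - 7 + 3 = 1.9311

1.9311


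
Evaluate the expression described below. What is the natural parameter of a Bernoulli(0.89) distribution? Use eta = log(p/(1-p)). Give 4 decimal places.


Natural parameter for Bernoulli: eta = log(p/(1-p)).
p = 0.89, 1-p = 0.11.
p/(1-p) = 8.090909.
eta = log(8.090909) = 2.0907

2.0907


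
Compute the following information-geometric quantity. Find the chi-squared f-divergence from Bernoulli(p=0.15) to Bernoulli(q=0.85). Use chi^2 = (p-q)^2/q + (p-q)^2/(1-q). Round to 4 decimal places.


Chi-squared divergence between Bernoulli distributions:
chi^2 = (p-q)^2/q + (p-q)^2/(1-q).
p = 0.15, q = 0.85, p-q = -0.7.
(p-q)^2 = 0.49.
term1 = 0.49/0.85 = 0.576471.
term2 = 0.49/0.15 = 3.266667.
chi^2 = 0.576471 + 3.266667 = 3.8431

3.8431


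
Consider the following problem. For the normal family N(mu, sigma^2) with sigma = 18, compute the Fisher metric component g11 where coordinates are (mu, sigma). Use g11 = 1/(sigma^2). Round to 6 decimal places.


For the 2-parameter normal family, the Fisher metric has:
  g11 = 1/sigma^2, g22 = 2/sigma^2.
sigma = 18, sigma^2 = 324.
g11 = 0.003086

0.003086


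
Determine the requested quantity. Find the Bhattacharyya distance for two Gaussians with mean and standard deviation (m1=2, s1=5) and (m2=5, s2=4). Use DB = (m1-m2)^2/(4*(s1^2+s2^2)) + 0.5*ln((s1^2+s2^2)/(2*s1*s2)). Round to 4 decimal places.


Bhattacharyya distance between two Gaussians:
DB = (m1-m2)^2/(4*(s1^2+s2^2)) + (1/2)*ln((s1^2+s2^2)/(2*s1*s2)).
(m1-m2)^2 = (-3)^2 = 9.
s1^2+s2^2 = 25 + 16 = 41.
term1 = 9/164 = 0.054878.
term2 = 0.5*ln(41/40.0) = 0.012346.
DB = 0.054878 + 0.012346 = 0.0672

0.0672


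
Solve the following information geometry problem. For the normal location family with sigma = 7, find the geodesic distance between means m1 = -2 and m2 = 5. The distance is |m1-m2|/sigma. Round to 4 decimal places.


On the fixed-variance normal subfamily, geodesic distance = |m1-m2|/sigma.
|-2 - 5| = 7.
sigma = 7.
d = 7/7 = 1.0000

1.0000


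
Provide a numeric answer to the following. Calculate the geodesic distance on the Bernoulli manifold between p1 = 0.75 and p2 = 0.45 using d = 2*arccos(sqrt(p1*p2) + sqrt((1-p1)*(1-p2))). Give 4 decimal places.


Geodesic distance on Bernoulli manifold:
d(p1,p2) = 2*arccos(sqrt(p1*p2) + sqrt((1-p1)*(1-p2))).
sqrt(p1*p2) = sqrt(0.75*0.45) = 0.580948.
sqrt((1-p1)*(1-p2)) = sqrt(0.25*0.55) = 0.37081.
arg = 0.580948 + 0.37081 = 0.951757.
d = 2*arccos(0.951757) = 0.6238

0.6238


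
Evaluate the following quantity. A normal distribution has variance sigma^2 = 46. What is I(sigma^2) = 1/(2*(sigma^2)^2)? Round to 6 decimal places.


Fisher information for variance: I(sigma^2) = 1/(2*sigma^4).
sigma^2 = 46, so sigma^4 = 2116.
I = 1/(2*2116) = 1/4232 = 0.000236

0.000236


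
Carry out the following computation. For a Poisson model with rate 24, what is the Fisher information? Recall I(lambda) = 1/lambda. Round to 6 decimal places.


Fisher information for Poisson: I(lambda) = 1/lambda.
lambda = 24.
I(lambda) = 1/24 = 0.041667

0.041667


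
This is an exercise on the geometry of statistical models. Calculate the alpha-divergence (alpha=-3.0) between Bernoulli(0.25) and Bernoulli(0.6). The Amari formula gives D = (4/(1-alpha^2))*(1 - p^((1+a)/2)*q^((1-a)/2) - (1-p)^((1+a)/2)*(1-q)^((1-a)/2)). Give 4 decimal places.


Amari alpha-divergence:
D = (4/(1-alpha^2))*(1 - p^((1+a)/2)*q^((1-a)/2) - (1-p)^((1+a)/2)*(1-q)^((1-a)/2)).
alpha = -3.0, p = 0.25, q = 0.6.
e1 = (1+alpha)/2 = -1.0, e2 = (1-alpha)/2 = 2.0.
t1 = p^e1 * q^e2 = 0.25^-1.0 * 0.6^2.0 = 1.44.
t2 = (1-p)^e1 * (1-q)^e2 = 0.75^-1.0 * 0.4^2.0 = 0.213333.
4/(1-alpha^2) = -0.5.
D = -0.5*(1 - 1.44 - 0.213333) = 0.3267

0.3267


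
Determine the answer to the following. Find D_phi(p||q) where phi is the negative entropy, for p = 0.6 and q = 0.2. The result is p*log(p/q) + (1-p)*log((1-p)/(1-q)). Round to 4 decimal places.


Bregman divergence with negative entropy generator:
D = p*log(p/q) + (1-p)*log((1-p)/(1-q)).
p = 0.6, q = 0.2.
p*log(p/q) = 0.6*log(0.6/0.2) = 0.659167.
(1-p)*log((1-p)/(1-q)) = 0.4*log(0.4/0.8) = -0.277259.
D = 0.659167 + -0.277259 = 0.3819

0.3819


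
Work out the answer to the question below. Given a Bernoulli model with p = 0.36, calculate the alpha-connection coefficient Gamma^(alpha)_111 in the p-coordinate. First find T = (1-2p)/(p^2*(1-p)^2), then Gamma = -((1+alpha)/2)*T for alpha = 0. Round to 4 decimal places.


Skewness (Amari-Chentsov) tensor: T = (1-2p)/(p^2*(1-p)^2).
p = 0.36, 1-2p = 0.28, p^2 = 0.1296, (1-p)^2 = 0.4096.
T = 0.28/(0.1296 * 0.4096) = 5.274643.
In the p-coordinate, Gamma^(alpha) = Gamma^(0) - (alpha/2)*T with Gamma^(0) = (1/2)*g'(p) = -T/2,
so Gamma^(alpha) = -((1+alpha)/2)*T.
alpha = 0, -(1+alpha)/2 = -0.5.
Gamma = -0.5 * 5.274643 = -2.6373

-2.6373


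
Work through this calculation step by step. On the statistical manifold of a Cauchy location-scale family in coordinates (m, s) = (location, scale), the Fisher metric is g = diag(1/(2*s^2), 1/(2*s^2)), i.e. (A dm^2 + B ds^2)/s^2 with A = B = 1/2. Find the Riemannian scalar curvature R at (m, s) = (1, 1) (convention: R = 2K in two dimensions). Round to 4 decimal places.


The metric has the form g = (A dm^2 + B ds^2)/s^2 with A = 1/2, B = 1/2.
Substitute u = sqrt(A/B)*m: g = B*(du^2 + ds^2)/s^2, i.e. B times the
Poincare upper half-plane metric, which has constant Gaussian curvature -1.
Scaling a 2D metric by a constant c divides the Gaussian curvature by c,
so K = -1/B = -1/(1/2) = -2.0000 everywhere (the point (m, s) = (1, 1) is irrelevant:
the curvature is constant).
Scalar curvature in dimension 2: R = 2K = -2/(1/2) = -4.0000.

-4.0000


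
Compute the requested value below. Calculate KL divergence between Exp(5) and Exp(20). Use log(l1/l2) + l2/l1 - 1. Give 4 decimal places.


KL divergence for exponential family:
KL = log(l1/l2) + l2/l1 - 1.
log(5/20) = -1.386294.
20/5 = 4.0.
KL = -1.386294 + 4.0 - 1 = 1.6137

1.6137


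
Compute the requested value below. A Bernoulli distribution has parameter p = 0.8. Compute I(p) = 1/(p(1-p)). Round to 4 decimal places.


For Bernoulli(p), Fisher information is I(p) = 1/(p*(1-p)).
p = 0.8, 1-p = 0.2.
p*(1-p) = 0.16.
I(p) = 1/0.16 = 6.2500

6.2500


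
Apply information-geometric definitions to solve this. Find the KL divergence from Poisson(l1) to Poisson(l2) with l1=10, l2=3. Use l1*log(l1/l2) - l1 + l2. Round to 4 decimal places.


KL divergence for Poisson:
KL = l1*log(l1/l2) - l1 + l2.
l1 = 10, l2 = 3.
log(10/3) = 1.203973.
l1*log(l1/l2) = 10 * 1.203973 = 12.039728.
KL = 12.039728 - 10 + 3 = 5.0397

5.0397


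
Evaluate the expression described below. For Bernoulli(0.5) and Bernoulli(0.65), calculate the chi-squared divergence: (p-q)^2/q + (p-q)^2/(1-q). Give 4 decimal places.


Chi-squared divergence between Bernoulli distributions:
chi^2 = (p-q)^2/q + (p-q)^2/(1-q).
p = 0.5, q = 0.65, p-q = -0.15.
(p-q)^2 = 0.0225.
term1 = 0.0225/0.65 = 0.034615.
term2 = 0.0225/0.35 = 0.064286.
chi^2 = 0.034615 + 0.064286 = 0.0989

0.0989


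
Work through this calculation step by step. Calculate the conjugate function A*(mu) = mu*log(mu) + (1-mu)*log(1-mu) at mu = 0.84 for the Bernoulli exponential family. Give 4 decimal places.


Legendre transform for Bernoulli:
A*(mu) = mu*log(mu) + (1-mu)*log(1-mu).
mu = 0.84, 1-mu = 0.16.
mu*log(mu) = 0.84*log(0.84) = -0.146457.
(1-mu)*log(1-mu) = 0.16*log(0.16) = -0.293213.
A* = -0.146457 + -0.293213 = -0.4397

-0.4397


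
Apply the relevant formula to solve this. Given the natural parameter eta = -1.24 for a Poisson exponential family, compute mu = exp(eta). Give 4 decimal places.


Expectation parameter for Poisson exponential family:
mu = exp(eta).
eta = -1.24.
mu = exp(-1.24) = 0.2894

0.2894


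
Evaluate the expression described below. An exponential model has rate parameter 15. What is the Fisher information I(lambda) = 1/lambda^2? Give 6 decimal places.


Fisher information for exponential: I(lambda) = 1/lambda^2.
lambda = 15, lambda^2 = 225.
I = 1/225 = 0.004444

0.004444


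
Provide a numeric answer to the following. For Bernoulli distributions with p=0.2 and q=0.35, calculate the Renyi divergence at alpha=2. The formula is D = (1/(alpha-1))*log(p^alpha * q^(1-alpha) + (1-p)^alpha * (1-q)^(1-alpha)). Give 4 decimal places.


Renyi divergence of order alpha between Bernoulli distributions:
D = (1/(alpha-1))*log(p^alpha * q^(1-alpha) + (1-p)^alpha * (1-q)^(1-alpha)).
alpha = 2, p = 0.2, q = 0.35.
p^alpha * q^(1-alpha) = 0.2^2 * 0.35^-1 = 0.114286.
(1-p)^alpha * (1-q)^(1-alpha) = 0.8^2 * 0.65^-1 = 0.984615.
sum = 0.114286 + 0.984615 = 1.098901.
D = (1/1)*log(1.098901) = 0.0943

0.0943


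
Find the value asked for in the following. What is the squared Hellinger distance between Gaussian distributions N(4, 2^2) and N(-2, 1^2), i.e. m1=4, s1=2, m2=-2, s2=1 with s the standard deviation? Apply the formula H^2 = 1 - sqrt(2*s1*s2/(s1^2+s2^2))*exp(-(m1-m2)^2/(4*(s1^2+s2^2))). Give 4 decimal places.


Squared Hellinger distance for Gaussians:
H^2 = 1 - sqrt(2*s1*s2/(s1^2+s2^2)) * exp(-(m1-m2)^2/(4*(s1^2+s2^2))).
s1^2 = 4, s2^2 = 1, s1^2+s2^2 = 5.
sqrt(2*2*1/(5)) = 0.894427.
(m1-m2)^2 = (6)^2 = 36.
exp(-36/(4*5)) = exp(-1.8) = 0.165299.
H^2 = 1 - 0.894427*0.165299 = 0.8522

0.8522


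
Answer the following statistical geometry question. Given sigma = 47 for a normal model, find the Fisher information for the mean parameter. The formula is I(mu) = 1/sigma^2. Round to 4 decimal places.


The Fisher information for the mean of a normal distribution is I(mu) = 1/sigma^2.
sigma = 47, so sigma^2 = 2209.
I(mu) = 1/2209 = 0.0005

0.0005


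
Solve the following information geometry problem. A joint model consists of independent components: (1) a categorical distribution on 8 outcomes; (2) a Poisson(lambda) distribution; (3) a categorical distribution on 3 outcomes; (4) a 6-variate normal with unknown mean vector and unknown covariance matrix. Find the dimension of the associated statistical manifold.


The dimension of a statistical manifold equals the number of free
(independent) real parameters of the model. For a product of independent
blocks the parameter counts add.
- categorical on 8 outcomes (probabilities sum to 1): 8-1 = 7.
- Poisson (lambda): 1.
- categorical on 3 outcomes (probabilities sum to 1): 3-1 = 2.
- 6-variate normal: 6 (mean) + 6*7/2 = 21 (symmetric covariance) = 27.
Total = 7 + 1 + 2 + 27 = 37.
Dimension = 37

37


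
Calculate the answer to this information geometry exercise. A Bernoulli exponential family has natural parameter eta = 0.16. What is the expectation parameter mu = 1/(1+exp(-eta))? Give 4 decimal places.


Dual coordinate (expectation parameter) for Bernoulli:
mu = 1/(1+exp(-eta)).
eta = 0.16.
exp(-eta) = exp(-0.16) = 0.852144.
mu = 1/(1+0.852144) = 0.5399

0.5399


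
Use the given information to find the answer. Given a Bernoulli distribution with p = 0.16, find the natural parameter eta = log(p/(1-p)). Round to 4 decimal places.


Natural parameter for Bernoulli: eta = log(p/(1-p)).
p = 0.16, 1-p = 0.84.
p/(1-p) = 0.190476.
eta = log(0.190476) = -1.6582

-1.6582


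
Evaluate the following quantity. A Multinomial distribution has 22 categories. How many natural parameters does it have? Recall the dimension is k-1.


Exponential family dimension calculation:
For Multinomial with k=22 categories, dim = k-1 = 21.

21


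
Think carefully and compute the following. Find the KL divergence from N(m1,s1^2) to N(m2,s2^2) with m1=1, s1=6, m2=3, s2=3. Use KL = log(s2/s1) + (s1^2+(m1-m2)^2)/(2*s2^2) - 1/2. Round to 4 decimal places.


KL divergence between normal distributions:
KL = log(s2/s1) + (s1^2 + (m1-m2)^2)/(2*s2^2) - 1/2.
log(3/6) = -0.693147.
(6^2 + (1-3)^2)/(2*3^2) = (36 + 4)/18 = 2.222222.
KL = -0.693147 + 2.222222 - 0.5 = 1.0291

1.0291


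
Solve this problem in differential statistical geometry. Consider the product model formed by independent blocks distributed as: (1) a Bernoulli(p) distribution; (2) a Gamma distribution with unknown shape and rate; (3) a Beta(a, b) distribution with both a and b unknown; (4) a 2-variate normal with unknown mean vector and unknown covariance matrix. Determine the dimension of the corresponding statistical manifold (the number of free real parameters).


The dimension of a statistical manifold equals the number of free
(independent) real parameters of the model. For a product of independent
blocks the parameter counts add.
- Bernoulli (p): 1.
- Gamma (shape, rate): 2.
- Beta (a, b): 2.
- 2-variate normal: 2 (mean) + 2*3/2 = 3 (symmetric covariance) = 5.
Total = 1 + 2 + 2 + 5 = 10.
Dimension = 10

10


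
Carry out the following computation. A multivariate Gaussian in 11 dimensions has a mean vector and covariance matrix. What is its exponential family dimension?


Exponential family dimension calculation:
For 11-dim MVN: mean has 11 params, covariance has 11*12/2 = 66 unique entries.
Total dim = 11 + 66 = 77.

77


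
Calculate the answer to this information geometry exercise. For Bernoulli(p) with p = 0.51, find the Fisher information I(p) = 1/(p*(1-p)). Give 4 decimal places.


For Bernoulli(p), Fisher information is I(p) = 1/(p*(1-p)).
p = 0.51, 1-p = 0.49.
p*(1-p) = 0.2499.
I(p) = 1/0.2499 = 4.0016

4.0016


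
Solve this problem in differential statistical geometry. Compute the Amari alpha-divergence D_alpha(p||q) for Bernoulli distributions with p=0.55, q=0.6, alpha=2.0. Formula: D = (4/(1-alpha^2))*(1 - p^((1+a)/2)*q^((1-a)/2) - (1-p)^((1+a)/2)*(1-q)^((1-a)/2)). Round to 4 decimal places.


Amari alpha-divergence:
D = (4/(1-alpha^2))*(1 - p^((1+a)/2)*q^((1-a)/2) - (1-p)^((1+a)/2)*(1-q)^((1-a)/2)).
alpha = 2.0, p = 0.55, q = 0.6.
e1 = (1+alpha)/2 = 1.5, e2 = (1-alpha)/2 = -0.5.
t1 = p^e1 * q^e2 = 0.55^1.5 * 0.6^-0.5 = 0.526585.
t2 = (1-p)^e1 * (1-q)^e2 = 0.45^1.5 * 0.4^-0.5 = 0.477297.
4/(1-alpha^2) = -1.333333.
D = -1.333333*(1 - 0.526585 - 0.477297) = 0.0052

0.0052


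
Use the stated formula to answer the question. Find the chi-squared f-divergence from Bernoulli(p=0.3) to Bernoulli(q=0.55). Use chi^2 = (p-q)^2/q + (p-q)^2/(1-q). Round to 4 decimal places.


Chi-squared divergence between Bernoulli distributions:
chi^2 = (p-q)^2/q + (p-q)^2/(1-q).
p = 0.3, q = 0.55, p-q = -0.25.
(p-q)^2 = 0.0625.
term1 = 0.0625/0.55 = 0.113636.
term2 = 0.0625/0.45 = 0.138889.
chi^2 = 0.113636 + 0.138889 = 0.2525

0.2525
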